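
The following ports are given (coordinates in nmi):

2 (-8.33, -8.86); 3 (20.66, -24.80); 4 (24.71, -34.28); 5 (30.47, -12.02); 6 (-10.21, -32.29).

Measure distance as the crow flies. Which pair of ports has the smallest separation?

3 and 4

Pairwise distances:
2–3: √((28.99)² + (-15.94)²) = √(840.4201 + 254.0836) = 33.08 nmi
2–4: √((33.04)² + (-25.42)²) = √(1091.6416 + 646.1764) = 41.69 nmi
2–5: √((38.80)² + (-3.16)²) = √(1505.4400 + 9.9856) = 38.93 nmi
2–6: √((-1.88)² + (-23.43)²) = √(3.5344 + 548.9649) = 23.51 nmi
3–4: √((4.05)² + (-9.48)²) = √(16.4025 + 89.8704) = 10.31 nmi
3–5: √((9.81)² + (12.78)²) = √(96.2361 + 163.3284) = 16.11 nmi
3–6: √((-30.87)² + (-7.49)²) = √(952.9569 + 56.1001) = 31.77 nmi
4–5: √((5.76)² + (22.26)²) = √(33.1776 + 495.5076) = 22.99 nmi
4–6: √((-34.92)² + (1.99)²) = √(1219.4064 + 3.9601) = 34.98 nmi
5–6: √((-40.68)² + (-20.27)²) = √(1654.8624 + 410.8729) = 45.45 nmi
Closest pair: 3–4 at 10.31 nmi.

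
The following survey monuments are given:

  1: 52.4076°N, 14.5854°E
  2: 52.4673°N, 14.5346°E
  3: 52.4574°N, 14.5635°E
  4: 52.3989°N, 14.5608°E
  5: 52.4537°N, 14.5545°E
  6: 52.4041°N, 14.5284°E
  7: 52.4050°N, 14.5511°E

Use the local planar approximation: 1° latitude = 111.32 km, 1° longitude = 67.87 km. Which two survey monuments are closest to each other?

Pairwise distances:
1–2: √((0.0597·111.32)² + (-0.0508·67.87)²) = √(44.166711 + 11.887297) = 7.4869 km
1–3: √((0.0498·111.32)² + (-0.0219·67.87)²) = √(30.733009 + 2.209245) = 5.7395 km
1–4: √((-0.0087·111.32)² + (-0.0246·67.87)²) = √(0.937961 + 2.787571) = 1.9302 km
1–5: √((0.0461·111.32)² + (-0.0309·67.87)²) = √(26.335905 + 4.398177) = 5.5438 km
1–6: √((-0.0035·111.32)² + (-0.0570·67.87)²) = √(0.151804 + 14.965989) = 3.8882 km
1–7: √((-0.0026·111.32)² + (-0.0343·67.87)²) = √(0.083771 + 5.419309) = 2.3459 km
2–3: √((-0.0099·111.32)² + (0.0289·67.87)²) = √(1.214554 + 3.847259) = 2.2498 km
2–4: √((-0.0684·111.32)² + (0.0262·67.87)²) = √(57.977382 + 3.161974) = 7.8192 km
2–5: √((-0.0136·111.32)² + (0.0199·67.87)²) = √(2.292051 + 1.824155) = 2.0288 km
2–6: √((-0.0632·111.32)² + (-0.0062·67.87)²) = √(49.497191 + 0.177068) = 7.0480 km
2–7: √((-0.0623·111.32)² + (0.0165·67.87)²) = √(48.097498 + 1.254075) = 7.0251 km
3–4: √((-0.0585·111.32)² + (-0.0027·67.87)²) = √(42.409009 + 0.033580) = 6.5148 km
3–5: √((-0.0037·111.32)² + (-0.0090·67.87)²) = √(0.169648 + 0.373113) = 0.7367 km
3–6: √((-0.0533·111.32)² + (-0.0351·67.87)²) = √(35.204713 + 5.675053) = 6.3937 km
3–7: √((-0.0524·111.32)² + (-0.0124·67.87)²) = √(34.025849 + 0.708270) = 5.8936 km
4–5: √((0.0548·111.32)² + (-0.0063·67.87)²) = √(37.214099 + 0.182826) = 6.1153 km
4–6: √((0.0052·111.32)² + (-0.0324·67.87)²) = √(0.335084 + 4.835548) = 2.2739 km
4–7: √((0.0061·111.32)² + (-0.0097·67.87)²) = √(0.461112 + 0.433410) = 0.9458 km
5–6: √((-0.0496·111.32)² + (-0.0261·67.87)²) = √(30.486653 + 3.137883) = 5.7987 km
5–7: √((-0.0487·111.32)² + (-0.0034·67.87)²) = √(29.390320 + 0.053249) = 5.4262 km
6–7: √((0.0009·111.32)² + (0.0227·67.87)²) = √(0.010038 + 2.373599) = 1.5439 km
Closest pair: 3–5 at 0.7367 km.

3 and 5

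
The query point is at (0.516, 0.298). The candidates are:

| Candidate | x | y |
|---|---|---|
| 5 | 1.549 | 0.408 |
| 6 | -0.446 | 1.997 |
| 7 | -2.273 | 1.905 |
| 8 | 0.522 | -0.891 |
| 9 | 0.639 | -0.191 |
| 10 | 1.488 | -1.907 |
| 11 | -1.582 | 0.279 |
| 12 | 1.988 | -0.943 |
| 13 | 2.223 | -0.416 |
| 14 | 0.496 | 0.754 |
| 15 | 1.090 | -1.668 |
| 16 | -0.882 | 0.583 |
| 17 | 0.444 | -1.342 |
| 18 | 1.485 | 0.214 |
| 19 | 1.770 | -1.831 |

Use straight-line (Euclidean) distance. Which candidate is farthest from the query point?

7

Distances from (0.516, 0.298):
5: √((1.033)² + (0.110)²) = √(1.06709 + 0.01210) = 1.039
6: √((-0.962)² + (1.699)²) = √(0.92544 + 2.88660) = 1.952
7: √((-2.789)² + (1.607)²) = √(7.77852 + 2.58245) = 3.219
8: √((0.006)² + (-1.189)²) = √(0.00004 + 1.41372) = 1.189
9: √((0.123)² + (-0.489)²) = √(0.01513 + 0.23912) = 0.504
10: √((0.972)² + (-2.205)²) = √(0.94478 + 4.86203) = 2.410
11: √((-2.098)² + (-0.019)²) = √(4.40160 + 0.00036) = 2.098
12: √((1.472)² + (-1.241)²) = √(2.16678 + 1.54008) = 1.925
13: √((1.707)² + (-0.714)²) = √(2.91385 + 0.50980) = 1.850
14: √((-0.020)² + (0.456)²) = √(0.00040 + 0.20794) = 0.456
15: √((0.574)² + (-1.966)²) = √(0.32948 + 3.86516) = 2.048
16: √((-1.398)² + (0.285)²) = √(1.95440 + 0.08122) = 1.427
17: √((-0.072)² + (-1.640)²) = √(0.00518 + 2.68960) = 1.642
18: √((0.969)² + (-0.084)²) = √(0.93896 + 0.00706) = 0.973
19: √((1.254)² + (-2.129)²) = √(1.57252 + 4.53264) = 2.471
Maximum: 7 at 3.219.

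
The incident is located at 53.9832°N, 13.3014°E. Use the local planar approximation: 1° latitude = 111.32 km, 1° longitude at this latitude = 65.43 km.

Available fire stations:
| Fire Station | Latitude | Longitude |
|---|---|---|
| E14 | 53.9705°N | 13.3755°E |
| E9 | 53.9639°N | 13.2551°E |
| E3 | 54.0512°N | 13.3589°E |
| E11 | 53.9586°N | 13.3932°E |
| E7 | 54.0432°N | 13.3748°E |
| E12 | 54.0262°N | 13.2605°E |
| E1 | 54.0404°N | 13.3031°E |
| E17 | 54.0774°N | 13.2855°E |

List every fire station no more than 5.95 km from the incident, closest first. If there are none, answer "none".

E9, E14, E12

Distances from 53.9832°N, 13.3014°E:
E14: √((-0.0127·111.32)² + (0.0741·65.43)²) = √(1.998729 + 23.506624) = 5.0503 km
E9: √((-0.0193·111.32)² + (-0.0463·65.43)²) = √(4.615949 + 9.177319) = 3.7139 km
E3: √((0.0680·111.32)² + (0.0575·65.43)²) = √(57.301266 + 14.154337) = 8.4531 km
E11: √((-0.0246·111.32)² + (0.0918·65.43)²) = √(7.499229 + 36.077730) = 6.6013 km
E7: √((0.0600·111.32)² + (0.0734·65.43)²) = √(44.611713 + 23.064602) = 8.2266 km
E12: √((0.0430·111.32)² + (-0.0409·65.43)²) = √(22.913071 + 7.161442) = 5.4840 km
E1: √((0.0572·111.32)² + (0.0017·65.43)²) = √(40.545107 + 0.012372) = 6.3685 km
E17: √((0.0942·111.32)² + (-0.0159·65.43)²) = √(109.963410 + 1.082301) = 10.5378 km
Threshold 5.95 km: E9 (3.7139 km), E14 (5.0503 km), E12 (5.4840 km) are within range.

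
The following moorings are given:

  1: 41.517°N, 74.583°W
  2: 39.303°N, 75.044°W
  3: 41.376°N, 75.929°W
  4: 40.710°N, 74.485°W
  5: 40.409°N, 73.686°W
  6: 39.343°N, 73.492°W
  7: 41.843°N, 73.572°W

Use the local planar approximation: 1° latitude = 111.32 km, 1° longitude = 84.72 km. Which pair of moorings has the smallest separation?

Pairwise distances:
1–2: √((-2.214·111.32)² + (-0.461·84.72)²) = √(60743.75405 + 1525.36489) = 249.538 km
1–3: √((-0.141·111.32)² + (-1.346·84.72)²) = √(246.36818 + 13003.55246) = 115.108 km
1–4: √((-0.807·111.32)² + (0.098·84.72)²) = √(8070.37035 + 68.93250) = 90.218 km
1–5: √((-1.108·111.32)² + (0.897·84.72)²) = √(15213.38711 + 5775.06372) = 144.874 km
1–6: √((-2.174·111.32)² + (1.091·84.72)²) = √(58568.68521 + 8543.21617) = 259.060 km
1–7: √((0.326·111.32)² + (1.011·84.72)²) = √(1316.98733 + 7336.25140) = 93.023 km
2–3: √((2.073·111.32)² + (-0.885·84.72)²) = √(53253.11291 + 5621.58052) = 242.641 km
2–4: √((1.407·111.32)² + (0.559·84.72)²) = √(24532.09231 + 2242.82563) = 163.630 km
2–5: √((1.106·111.32)² + (1.358·84.72)²) = √(15158.51470 + 13236.44728) = 168.508 km
2–6: √((0.040·111.32)² + (1.552·84.72)²) = √(19.82743 + 17288.42093) = 131.561 km
2–7: √((2.540·111.32)² + (1.472·84.72)²) = √(79949.14591 + 15552.04536) = 309.033 km
3–4: √((-0.666·111.32)² + (1.444·84.72)²) = √(5496.60911 + 14966.01860) = 143.048 km
3–5: √((-0.967·111.32)² + (2.243·84.72)²) = √(11587.75604 + 36110.24553) = 218.399 km
3–6: √((-2.033·111.32)² + (2.437·84.72)²) = √(51217.82744 + 42626.82172) = 306.341 km
3–7: √((0.467·111.32)² + (2.357·84.72)²) = √(2702.58994 + 39874.11520) = 206.341 km
4–5: √((-0.301·111.32)² + (0.799·84.72)²) = √(1122.74049 + 4582.10939) = 75.530 km
4–6: √((-1.367·111.32)² + (0.993·84.72)²) = √(23157.06019 + 7077.34540) = 173.880 km
4–7: √((1.133·111.32)² + (0.913·84.72)²) = √(15907.65689 + 5982.92349) = 147.955 km
5–6: √((-1.066·111.32)² + (0.194·84.72)²) = √(14081.88537 + 270.13158) = 119.800 km
5–7: √((1.434·111.32)² + (0.114·84.72)²) = √(25482.65638 + 93.27851) = 159.925 km
6–7: √((2.500·111.32)² + (-0.080·84.72)²) = √(77450.89000 + 45.93586) = 278.383 km
Closest pair: 4–5 at 75.530 km.

4 and 5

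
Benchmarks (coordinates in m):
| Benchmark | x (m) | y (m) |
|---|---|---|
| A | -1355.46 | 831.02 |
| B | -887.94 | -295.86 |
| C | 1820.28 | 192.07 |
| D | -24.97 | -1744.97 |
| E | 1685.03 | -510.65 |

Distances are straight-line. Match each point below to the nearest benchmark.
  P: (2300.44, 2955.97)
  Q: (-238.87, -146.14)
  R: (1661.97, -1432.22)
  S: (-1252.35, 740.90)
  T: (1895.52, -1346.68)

P→C; Q→B; R→E; S→A; T→E

P at (2300.44, 2955.97):
  A: √((-3655.90)² + (-2124.95)²) = √(13365604.8100 + 4515412.5025) = 4228.60 m
  B: √((-3188.38)² + (-3251.83)²) = √(10165767.0244 + 10574398.3489) = 4554.14 m
  C: √((-480.16)² + (-2763.90)²) = √(230553.6256 + 7639143.2100) = 2805.30 m
  D: √((-2325.41)² + (-4700.94)²) = √(5407531.6681 + 22098836.8836) = 5244.65 m
  E: √((-615.41)² + (-3466.62)²) = √(378729.4681 + 12017454.2244) = 3520.82 m
  → nearest: C (2805.30 m)
Q at (-238.87, -146.14):
  A: √((-1116.59)² + (977.16)²) = √(1246773.2281 + 954841.6656) = 1483.78 m
  B: √((-649.07)² + (-149.72)²) = √(421291.8649 + 22416.0784) = 666.11 m
  C: √((2059.15)² + (338.21)²) = √(4240098.7225 + 114386.0041) = 2086.74 m
  D: √((213.90)² + (-1598.83)²) = √(45753.2100 + 2556257.3689) = 1613.07 m
  E: √((1923.90)² + (-364.51)²) = √(3701391.2100 + 132867.5401) = 1958.13 m
  → nearest: B (666.11 m)
R at (1661.97, -1432.22):
  A: √((-3017.43)² + (2263.24)²) = √(9104883.8049 + 5122255.2976) = 3771.89 m
  B: √((-2549.91)² + (1136.36)²) = √(6502041.0081 + 1291314.0496) = 2791.66 m
  C: √((158.31)² + (1624.29)²) = √(25062.0561 + 2638318.0041) = 1631.99 m
  D: √((-1686.94)² + (-312.75)²) = √(2845766.5636 + 97812.5625) = 1715.69 m
  E: √((23.06)² + (921.57)²) = √(531.7636 + 849291.2649) = 921.86 m
  → nearest: E (921.86 m)
S at (-1252.35, 740.90):
  A: √((-103.11)² + (90.12)²) = √(10631.6721 + 8121.6144) = 136.94 m
  B: √((364.41)² + (-1036.76)²) = √(132794.6481 + 1074871.2976) = 1098.94 m
  C: √((3072.63)² + (-548.83)²) = √(9441055.1169 + 301214.3689) = 3121.26 m
  D: √((1227.38)² + (-2485.87)²) = √(1506461.6644 + 6179549.6569) = 2772.37 m
  E: √((2937.38)² + (-1251.55)²) = √(8628201.2644 + 1566377.4025) = 3192.90 m
  → nearest: A (136.94 m)
T at (1895.52, -1346.68):
  A: √((-3250.98)² + (2177.70)²) = √(10568870.9604 + 4742377.2900) = 3912.96 m
  B: √((-2783.46)² + (1050.82)²) = √(7747649.5716 + 1104222.6724) = 2975.21 m
  C: √((-75.24)² + (1538.75)²) = √(5661.0576 + 2367751.5625) = 1540.59 m
  D: √((-1920.49)² + (-398.29)²) = √(3688281.8401 + 158634.9241) = 1961.36 m
  E: √((-210.49)² + (836.03)²) = √(44306.0401 + 698946.1609) = 862.12 m
  → nearest: E (862.12 m)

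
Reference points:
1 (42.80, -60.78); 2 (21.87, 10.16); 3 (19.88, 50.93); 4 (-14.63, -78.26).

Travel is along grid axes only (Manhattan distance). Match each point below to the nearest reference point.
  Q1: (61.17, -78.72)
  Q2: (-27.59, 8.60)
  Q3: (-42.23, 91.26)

Q1→1; Q2→2; Q3→3

Q1 at (61.17, -78.72):
  1: |-18.37| + |17.94| = 18.37 + 17.94 = 36.31
  2: |-39.30| + |88.88| = 39.30 + 88.88 = 128.18
  3: |-41.29| + |129.65| = 41.29 + 129.65 = 170.94
  4: |-75.80| + |0.46| = 75.80 + 0.46 = 76.26
  → nearest: 1 (36.31)
Q2 at (-27.59, 8.60):
  1: |70.39| + |-69.38| = 70.39 + 69.38 = 139.77
  2: |49.46| + |1.56| = 49.46 + 1.56 = 51.02
  3: |47.47| + |42.33| = 47.47 + 42.33 = 89.80
  4: |12.96| + |-86.86| = 12.96 + 86.86 = 99.82
  → nearest: 2 (51.02)
Q3 at (-42.23, 91.26):
  1: |85.03| + |-152.04| = 85.03 + 152.04 = 237.07
  2: |64.10| + |-81.10| = 64.10 + 81.10 = 145.20
  3: |62.11| + |-40.33| = 62.11 + 40.33 = 102.44
  4: |27.60| + |-169.52| = 27.60 + 169.52 = 197.12
  → nearest: 3 (102.44)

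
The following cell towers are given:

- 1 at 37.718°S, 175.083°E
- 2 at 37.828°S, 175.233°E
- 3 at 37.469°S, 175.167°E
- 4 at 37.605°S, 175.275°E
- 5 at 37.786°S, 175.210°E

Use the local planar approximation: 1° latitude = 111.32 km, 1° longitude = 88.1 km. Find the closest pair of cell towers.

2 and 5

Pairwise distances:
1–2: 18.016 km
1–3: 28.690 km
1–4: 21.080 km
1–5: 13.509 km
2–3: 40.385 km
2–4: 25.099 km
2–5: 5.096 km
3–4: 17.881 km
3–5: 35.491 km
4–5: 20.947 km
Closest pair: 2–5 at 5.096 km.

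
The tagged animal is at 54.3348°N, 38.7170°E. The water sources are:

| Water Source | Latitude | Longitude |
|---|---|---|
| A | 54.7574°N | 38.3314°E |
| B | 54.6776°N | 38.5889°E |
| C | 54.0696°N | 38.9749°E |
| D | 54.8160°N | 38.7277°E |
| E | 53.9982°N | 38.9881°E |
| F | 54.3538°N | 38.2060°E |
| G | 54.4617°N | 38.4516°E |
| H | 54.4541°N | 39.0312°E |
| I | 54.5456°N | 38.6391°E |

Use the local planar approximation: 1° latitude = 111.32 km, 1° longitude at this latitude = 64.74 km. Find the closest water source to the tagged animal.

Distances from 54.3348°N, 38.7170°E:
A: √((0.4226·111.32)² + (-0.3856·64.74)²) = √(2213.122129 + 623.188514) = 53.2570 km
B: √((0.3428·111.32)² + (-0.1281·64.74)²) = √(1456.223455 + 68.777067) = 39.0513 km
C: √((-0.2652·111.32)² + (0.2579·64.74)²) = √(871.552263 + 278.771309) = 33.9164 km
D: √((0.4812·111.32)² + (0.0107·64.74)²) = √(2869.443202 + 0.479858) = 53.5717 km
E: √((-0.3366·111.32)² + (0.2711·64.74)²) = √(1404.024281 + 308.038092) = 41.3771 km
F: √((0.0190·111.32)² + (-0.5110·64.74)²) = √(4.473563 + 1094.427987) = 33.1497 km
G: √((0.1269·111.32)² + (-0.2654·64.74)²) = √(199.558228 + 295.220987) = 22.2436 km
H: √((0.1193·111.32)² + (0.3142·64.74)²) = √(176.371043 + 413.768811) = 24.2928 km
I: √((0.2108·111.32)² + (-0.0779·64.74)²) = √(550.665171 + 25.434330) = 24.0021 km
Minimum: G at 22.2436 km.

G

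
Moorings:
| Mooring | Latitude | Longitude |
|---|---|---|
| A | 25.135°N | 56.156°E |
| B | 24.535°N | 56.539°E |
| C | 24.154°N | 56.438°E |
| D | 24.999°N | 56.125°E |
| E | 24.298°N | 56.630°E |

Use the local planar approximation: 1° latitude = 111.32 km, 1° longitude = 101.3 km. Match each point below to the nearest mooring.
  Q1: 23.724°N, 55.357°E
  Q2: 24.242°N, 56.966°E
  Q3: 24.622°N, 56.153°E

Q1→C; Q2→E; Q3→B

Q1 at 23.724°N, 55.357°E:
  A: 176.700 km
  B: 149.958 km
  C: 119.510 km
  D: 161.857 km
  E: 143.918 km
  → nearest: C (119.510 km)
Q2 at 24.242°N, 56.966°E:
  A: 128.898 km
  B: 54.174 km
  C: 54.376 km
  D: 119.830 km
  E: 34.603 km
  → nearest: E (34.603 km)
Q3 at 24.622°N, 56.153°E:
  A: 57.108 km
  B: 40.283 km
  C: 59.562 km
  D: 42.063 km
  E: 60.297 km
  → nearest: B (40.283 km)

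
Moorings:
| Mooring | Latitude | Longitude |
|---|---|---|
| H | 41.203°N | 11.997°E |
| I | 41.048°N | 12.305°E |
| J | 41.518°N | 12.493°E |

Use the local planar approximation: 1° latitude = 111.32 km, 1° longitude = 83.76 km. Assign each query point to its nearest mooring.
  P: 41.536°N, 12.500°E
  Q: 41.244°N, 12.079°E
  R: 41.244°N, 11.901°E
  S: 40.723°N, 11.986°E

P→J; Q→H; R→H; S→I

P at 41.536°N, 12.500°E:
  H: √((-0.333·111.32)² + (-0.503·83.76)²) = √(1374.15228 + 1775.04475) = 56.118 km
  I: √((-0.488·111.32)² + (-0.195·83.76)²) = √(2951.11436 + 266.77342) = 56.726 km
  J: √((-0.018·111.32)² + (-0.007·83.76)²) = √(4.01505 + 0.34377) = 2.088 km
  → nearest: J (2.088 km)
Q at 41.244°N, 12.079°E:
  H: √((-0.041·111.32)² + (-0.082·83.76)²) = √(20.83119 + 47.17382) = 8.247 km
  I: √((-0.196·111.32)² + (0.226·83.76)²) = √(476.05654 + 358.33581) = 28.886 km
  J: √((0.274·111.32)² + (0.414·83.76)²) = √(930.35248 + 1202.46936) = 46.182 km
  → nearest: H (8.247 km)
R at 41.244°N, 11.901°E:
  H: √((-0.041·111.32)² + (0.096·83.76)²) = √(20.83119 + 64.65704) = 9.246 km
  I: √((-0.196·111.32)² + (0.404·83.76)²) = √(476.05654 + 1145.08063) = 40.263 km
  J: √((0.274·111.32)² + (0.592·83.76)²) = √(930.35248 + 2458.76346) = 58.216 km
  → nearest: H (9.246 km)
S at 40.723°N, 11.986°E:
  H: √((0.480·111.32)² + (0.011·83.76)²) = √(2855.14961 + 0.84890) = 53.442 km
  I: √((0.325·111.32)² + (0.319·83.76)²) = √(1308.92004 + 713.92847) = 44.976 km
  J: √((0.795·111.32)² + (0.507·83.76)²) = √(7832.14380 + 1803.38833) = 98.161 km
  → nearest: I (44.976 km)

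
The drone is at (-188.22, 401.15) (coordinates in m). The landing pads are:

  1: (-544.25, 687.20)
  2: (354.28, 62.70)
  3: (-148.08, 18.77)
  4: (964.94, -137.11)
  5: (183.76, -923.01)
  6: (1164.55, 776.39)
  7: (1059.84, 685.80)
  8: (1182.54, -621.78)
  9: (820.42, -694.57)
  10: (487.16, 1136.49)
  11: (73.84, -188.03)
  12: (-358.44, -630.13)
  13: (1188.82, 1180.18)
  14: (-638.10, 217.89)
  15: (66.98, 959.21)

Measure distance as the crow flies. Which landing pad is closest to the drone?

Distances from (-188.22, 401.15):
1: √((-356.03)² + (286.05)²) = √(126757.3609 + 81824.6025) = 456.71 m
2: √((542.50)² + (-338.45)²) = √(294306.2500 + 114548.4025) = 639.42 m
3: √((40.14)² + (-382.38)²) = √(1611.2196 + 146214.4644) = 384.48 m
4: √((1153.16)² + (-538.26)²) = √(1329777.9856 + 289723.8276) = 1272.60 m
5: √((371.98)² + (-1324.16)²) = √(138369.1204 + 1753399.7056) = 1375.42 m
6: √((1352.77)² + (375.24)²) = √(1829986.6729 + 140805.0576) = 1403.85 m
7: √((1248.06)² + (284.65)²) = √(1557653.7636 + 81025.6225) = 1280.11 m
8: √((1370.76)² + (-1022.93)²) = √(1878982.9776 + 1046385.7849) = 1710.37 m
9: √((1008.64)² + (-1095.72)²) = √(1017354.6496 + 1200602.3184) = 1489.28 m
10: √((675.38)² + (735.34)²) = √(456138.1444 + 540724.9156) = 998.43 m
11: √((262.06)² + (-589.18)²) = √(68675.4436 + 347133.0724) = 644.83 m
12: √((-170.22)² + (-1031.28)²) = √(28974.8484 + 1063538.4384) = 1045.23 m
13: √((1377.04)² + (779.03)²) = √(1896239.1616 + 606887.7409) = 1582.13 m
14: √((-449.88)² + (-183.26)²) = √(202392.0144 + 33584.2276) = 485.77 m
15: √((255.20)² + (558.06)²) = √(65127.0400 + 311430.9636) = 613.64 m
Minimum: 3 at 384.48 m.

3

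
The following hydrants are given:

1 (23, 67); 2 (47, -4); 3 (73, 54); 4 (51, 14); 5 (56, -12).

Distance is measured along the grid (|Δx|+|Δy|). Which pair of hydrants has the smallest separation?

2 and 5

Pairwise distances:
1–2: |24| + |-71| = 24 + 71 = 95
1–3: |50| + |-13| = 50 + 13 = 63
1–4: |28| + |-53| = 28 + 53 = 81
1–5: |33| + |-79| = 33 + 79 = 112
2–3: |26| + |58| = 26 + 58 = 84
2–4: |4| + |18| = 4 + 18 = 22
2–5: |9| + |-8| = 9 + 8 = 17
3–4: |-22| + |-40| = 22 + 40 = 62
3–5: |-17| + |-66| = 17 + 66 = 83
4–5: |5| + |-26| = 5 + 26 = 31
Closest pair: 2–5 at 17.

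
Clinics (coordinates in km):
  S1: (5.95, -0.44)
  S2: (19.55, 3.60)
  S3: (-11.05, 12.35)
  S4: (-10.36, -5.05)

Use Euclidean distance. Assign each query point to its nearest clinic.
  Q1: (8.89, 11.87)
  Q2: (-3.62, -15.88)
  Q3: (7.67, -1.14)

Q1 at (8.89, 11.87):
  S1: 12.66 km
  S2: 13.49 km
  S3: 19.95 km
  S4: 25.63 km
  → nearest: S1 (12.66 km)
Q2 at (-3.62, -15.88):
  S1: 18.17 km
  S2: 30.27 km
  S3: 29.19 km
  S4: 12.76 km
  → nearest: S4 (12.76 km)
Q3 at (7.67, -1.14):
  S1: 1.86 km
  S2: 12.79 km
  S3: 23.07 km
  S4: 18.45 km
  → nearest: S1 (1.86 km)

Q1→S1; Q2→S4; Q3→S1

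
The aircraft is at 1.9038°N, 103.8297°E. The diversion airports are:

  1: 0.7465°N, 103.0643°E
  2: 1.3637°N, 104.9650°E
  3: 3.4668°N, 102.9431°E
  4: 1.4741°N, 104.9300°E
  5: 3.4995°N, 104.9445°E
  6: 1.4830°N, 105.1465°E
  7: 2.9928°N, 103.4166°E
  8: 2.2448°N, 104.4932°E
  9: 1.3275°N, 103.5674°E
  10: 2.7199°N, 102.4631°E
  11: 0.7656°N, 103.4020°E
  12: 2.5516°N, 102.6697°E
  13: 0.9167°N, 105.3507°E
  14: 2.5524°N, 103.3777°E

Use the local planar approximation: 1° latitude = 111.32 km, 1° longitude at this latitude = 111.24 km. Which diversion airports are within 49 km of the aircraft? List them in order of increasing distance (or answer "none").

Distances from 1.9038°N, 103.8297°E:
1: √((-1.1573·111.32)² + (-0.7654·111.24)²) = √(16597.332772 + 7249.346796) = 154.4237 km
2: √((-0.5401·111.32)² + (1.1353·111.24)²) = √(3614.887199 + 15949.359092) = 139.8722 km
3: √((1.5630·111.32)² + (-0.8866·111.24)²) = √(30273.619727 + 9726.966369) = 200.0015 km
4: √((-0.4297·111.32)² + (1.1003·111.24)²) = √(2288.111072 + 14981.116673) = 131.4124 km
5: √((1.5957·111.32)² + (1.1148·111.24)²) = √(31553.597795 + 15378.567403) = 216.6383 km
6: √((-0.4208·111.32)² + (1.3168·111.24)²) = √(2194.309370 + 21456.634143) = 153.7886 km
7: √((1.0890·111.32)² + (-0.4131·111.24)²) = √(14696.101907 + 2111.700634) = 129.6449 km
8: √((0.3410·111.32)² + (0.6635·111.24)²) = √(1440.970710 + 5447.582484) = 82.9973 km
9: √((-0.5763·111.32)² + (-0.2623·111.24)²) = √(4115.699277 + 851.370390) = 70.4774 km
10: √((0.8161·111.32)² + (-1.3666·111.24)²) = √(8253.404891 + 23110.257960) = 177.0979 km
11: √((-1.1382·111.32)² + (-0.4277·111.24)²) = √(16054.011061 + 2263.604043) = 135.3426 km
12: √((0.6478·111.32)² + (-1.1600·111.24)²) = √(5200.298615 + 16650.908675) = 147.8215 km
13: √((-0.9871·111.32)² + (1.5210·111.24)²) = √(12074.487302 + 28627.299952) = 201.7468 km
14: √((0.6486·111.32)² + (-0.4520·111.24)²) = √(5213.150753 + 2528.126669) = 87.9845 km
Threshold 49 km: none within range.

none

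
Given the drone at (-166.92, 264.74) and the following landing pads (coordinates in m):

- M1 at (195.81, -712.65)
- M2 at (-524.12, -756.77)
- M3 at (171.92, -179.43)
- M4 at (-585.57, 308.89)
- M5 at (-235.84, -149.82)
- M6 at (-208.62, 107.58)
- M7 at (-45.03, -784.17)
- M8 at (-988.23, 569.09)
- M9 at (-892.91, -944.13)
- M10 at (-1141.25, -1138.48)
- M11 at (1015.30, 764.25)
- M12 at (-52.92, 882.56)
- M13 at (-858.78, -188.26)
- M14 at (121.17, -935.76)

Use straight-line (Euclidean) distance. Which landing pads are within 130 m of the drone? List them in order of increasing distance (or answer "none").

Distances from (-166.92, 264.74):
M1: 1042.53 m
M2: 1082.16 m
M3: 558.66 m
M4: 420.97 m
M5: 420.25 m
M6: 162.60 m
M7: 1055.97 m
M8: 875.89 m
M9: 1410.12 m
M10: 1708.32 m
M11: 1283.42 m
M12: 628.25 m
M13: 826.97 m
M14: 1234.58 m
Threshold 130 m: none within range.

none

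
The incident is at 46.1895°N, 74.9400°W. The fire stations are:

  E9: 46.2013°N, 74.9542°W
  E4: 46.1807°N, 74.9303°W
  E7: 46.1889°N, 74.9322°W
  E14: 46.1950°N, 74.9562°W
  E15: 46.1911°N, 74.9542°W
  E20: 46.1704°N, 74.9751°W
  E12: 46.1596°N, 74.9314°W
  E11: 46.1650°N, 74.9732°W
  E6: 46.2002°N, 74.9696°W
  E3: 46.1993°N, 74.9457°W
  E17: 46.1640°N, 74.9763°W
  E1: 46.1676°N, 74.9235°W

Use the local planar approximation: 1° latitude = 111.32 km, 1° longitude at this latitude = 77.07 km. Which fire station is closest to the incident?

Distances from 46.1895°N, 74.9400°W:
E9: 1.7097 km
E4: 1.2323 km
E7: 0.6048 km
E14: 1.3906 km
E15: 1.1088 km
E20: 3.4407 km
E12: 3.3938 km
E11: 3.7397 km
E6: 2.5735 km
E3: 1.1761 km
E17: 3.9856 km
E1: 2.7496 km
Minimum: E7 at 0.6048 km.

E7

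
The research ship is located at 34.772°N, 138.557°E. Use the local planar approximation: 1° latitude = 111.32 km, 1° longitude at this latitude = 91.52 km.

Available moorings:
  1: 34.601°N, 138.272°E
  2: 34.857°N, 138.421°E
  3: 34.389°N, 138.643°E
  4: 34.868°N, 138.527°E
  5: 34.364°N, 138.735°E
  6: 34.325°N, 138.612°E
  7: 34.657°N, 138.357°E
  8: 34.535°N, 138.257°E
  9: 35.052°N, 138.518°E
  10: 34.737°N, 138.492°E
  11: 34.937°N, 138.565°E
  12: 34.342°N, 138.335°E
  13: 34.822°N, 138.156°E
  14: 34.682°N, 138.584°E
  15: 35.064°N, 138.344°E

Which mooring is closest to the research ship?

10

Distances from 34.772°N, 138.557°E:
1: 32.291 km
2: 15.635 km
3: 43.356 km
4: 11.034 km
5: 48.252 km
6: 50.014 km
7: 22.337 km
8: 38.077 km
9: 31.373 km
10: 7.111 km
11: 18.382 km
12: 52.001 km
13: 37.119 km
14: 10.319 km
15: 37.903 km
Minimum: 10 at 7.111 km.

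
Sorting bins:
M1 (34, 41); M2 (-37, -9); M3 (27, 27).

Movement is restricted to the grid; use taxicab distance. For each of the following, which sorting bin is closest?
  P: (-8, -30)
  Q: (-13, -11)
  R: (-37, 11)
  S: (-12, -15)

P→M2; Q→M2; R→M2; S→M2

P at (-8, -30):
  M1: |42| + |71| = 42 + 71 = 113
  M2: |-29| + |21| = 29 + 21 = 50
  M3: |35| + |57| = 35 + 57 = 92
  → nearest: M2 (50)
Q at (-13, -11):
  M1: |47| + |52| = 47 + 52 = 99
  M2: |-24| + |2| = 24 + 2 = 26
  M3: |40| + |38| = 40 + 38 = 78
  → nearest: M2 (26)
R at (-37, 11):
  M1: |71| + |30| = 71 + 30 = 101
  M2: |0| + |-20| = 0 + 20 = 20
  M3: |64| + |16| = 64 + 16 = 80
  → nearest: M2 (20)
S at (-12, -15):
  M1: |46| + |56| = 46 + 56 = 102
  M2: |-25| + |6| = 25 + 6 = 31
  M3: |39| + |42| = 39 + 42 = 81
  → nearest: M2 (31)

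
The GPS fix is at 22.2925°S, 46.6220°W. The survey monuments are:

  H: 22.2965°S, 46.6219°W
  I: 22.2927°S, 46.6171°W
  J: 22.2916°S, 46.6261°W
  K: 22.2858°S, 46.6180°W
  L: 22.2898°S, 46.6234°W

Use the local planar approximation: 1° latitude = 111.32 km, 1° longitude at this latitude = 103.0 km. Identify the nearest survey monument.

L

Distances from 22.2925°S, 46.6220°W:
H: √((-0.0040·111.32)² + (0.0001·103.0)²) = √(0.198274 + 0.000106) = 0.4454 km
I: √((-0.0002·111.32)² + (0.0049·103.0)²) = √(0.000496 + 0.254722) = 0.5052 km
J: √((0.0009·111.32)² + (-0.0041·103.0)²) = √(0.010038 + 0.178337) = 0.4340 km
K: √((0.0067·111.32)² + (0.0040·103.0)²) = √(0.556283 + 0.169744) = 0.8521 km
L: √((0.0027·111.32)² + (-0.0014·103.0)²) = √(0.090339 + 0.020794) = 0.3334 km
Minimum: L at 0.3334 km.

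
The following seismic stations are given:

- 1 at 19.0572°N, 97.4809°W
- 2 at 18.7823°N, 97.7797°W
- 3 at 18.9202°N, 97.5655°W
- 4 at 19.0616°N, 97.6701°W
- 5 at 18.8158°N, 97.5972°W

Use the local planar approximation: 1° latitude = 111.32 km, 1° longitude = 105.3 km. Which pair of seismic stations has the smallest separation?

Pairwise distances:
1–2: 43.8912 km
1–3: 17.6620 km
1–4: 19.9288 km
1–5: 29.5316 km
2–3: 27.2836 km
2–4: 33.1645 km
2–5: 19.5757 km
3–4: 19.2116 km
3–5: 12.0917 km
4–5: 28.4188 km
Closest pair: 3–5 at 12.0917 km.

3 and 5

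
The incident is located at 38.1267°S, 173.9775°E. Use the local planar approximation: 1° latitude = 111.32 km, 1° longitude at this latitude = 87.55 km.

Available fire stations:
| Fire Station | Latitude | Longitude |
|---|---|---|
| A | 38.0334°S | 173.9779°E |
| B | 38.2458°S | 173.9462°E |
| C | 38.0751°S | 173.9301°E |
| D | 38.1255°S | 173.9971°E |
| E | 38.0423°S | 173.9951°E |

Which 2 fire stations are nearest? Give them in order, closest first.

D, C

Distances from 38.1267°S, 173.9775°E:
A: √((0.0933·111.32)² + (0.0004·87.55)²) = √(107.872236 + 0.001226) = 10.3862 km
B: √((-0.1191·111.32)² + (-0.0313·87.55)²) = √(175.780185 + 7.509326) = 13.5384 km
C: √((0.0516·111.32)² + (-0.0474·87.55)²) = √(32.994823 + 17.221421) = 7.0863 km
D: √((0.0012·111.32)² + (0.0196·87.55)²) = √(0.017845 + 2.944587) = 1.7212 km
E: √((0.0844·111.32)² + (0.0176·87.55)²) = √(88.273691 + 2.374311) = 9.5209 km
Sorted: D (1.7212 km) < C (7.0863 km) < E (9.5209 km) < A (10.3862 km) < …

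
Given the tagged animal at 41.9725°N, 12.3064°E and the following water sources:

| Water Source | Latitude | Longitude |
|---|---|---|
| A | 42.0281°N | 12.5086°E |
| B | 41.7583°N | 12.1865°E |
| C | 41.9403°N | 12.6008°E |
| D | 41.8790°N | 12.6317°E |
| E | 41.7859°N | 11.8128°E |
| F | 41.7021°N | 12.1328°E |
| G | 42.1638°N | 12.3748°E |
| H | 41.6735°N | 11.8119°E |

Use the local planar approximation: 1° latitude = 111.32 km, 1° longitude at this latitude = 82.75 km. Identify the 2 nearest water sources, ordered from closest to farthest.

Distances from 41.9725°N, 12.3064°E:
A: √((0.0556·111.32)² + (0.2022·82.75)²) = √(38.308573 + 279.961497) = 17.8401 km
B: √((-0.2142·111.32)² + (-0.1199·82.75)²) = √(568.571816 + 98.440627) = 25.8266 km
C: √((-0.0322·111.32)² + (0.2944·82.75)²) = √(12.848669 + 593.487555) = 24.6239 km
D: √((-0.0935·111.32)² + (0.3253·82.75)²) = √(108.335207 + 724.609680) = 28.8608 km
E: √((-0.1866·111.32)² + (-0.4936·82.75)²) = √(431.488946 + 1668.346701) = 45.8240 km
F: √((-0.2704·111.32)² + (-0.1736·82.75)²) = √(906.065866 + 206.364717) = 33.3531 km
G: √((0.1913·111.32)² + (0.0684·82.75)²) = √(453.499002 + 32.036732) = 22.0349 km
H: √((-0.2990·111.32)² + (-0.4945·82.75)²) = √(1107.869923 + 1674.436170) = 52.7476 km
Sorted: A (17.8401 km) < G (22.0349 km) < C (24.6239 km) < B (25.8266 km) < …

A, G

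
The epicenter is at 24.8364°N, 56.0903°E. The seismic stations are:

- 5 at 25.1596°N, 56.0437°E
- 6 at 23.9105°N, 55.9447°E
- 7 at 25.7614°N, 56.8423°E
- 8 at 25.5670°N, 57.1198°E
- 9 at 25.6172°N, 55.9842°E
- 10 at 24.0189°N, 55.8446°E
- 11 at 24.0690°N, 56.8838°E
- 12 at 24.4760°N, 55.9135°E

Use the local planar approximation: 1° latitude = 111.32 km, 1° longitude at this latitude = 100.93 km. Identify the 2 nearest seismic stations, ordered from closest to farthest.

5, 12

Distances from 24.8364°N, 56.0903°E:
5: √((0.3232·111.32)² + (-0.0466·100.93)²) = √(1294.461385 + 22.121388) = 36.2847 km
6: √((-0.9259·111.32)² + (-0.1456·100.93)²) = √(10623.669796 + 215.955016) = 104.1135 km
7: √((0.9250·111.32)² + (0.7520·100.93)²) = √(10603.026841 + 5760.712848) = 127.9208 km
8: √((0.7306·111.32)² + (1.0295·100.93)²) = √(6614.632663 + 10796.755048) = 131.9522 km
9: √((0.7808·111.32)² + (-0.1061·100.93)²) = √(7554.852761 + 114.675677) = 87.5758 km
10: √((-0.8175·111.32)² + (-0.2457·100.93)²) = √(8281.746217 + 614.965652) = 94.3224 km
11: √((-0.7674·111.32)² + (0.7935·100.93)²) = √(7297.766862 + 6414.080536) = 117.0976 km
12: √((-0.3604·111.32)² + (-0.1768·100.93)²) = √(1609.592575 + 318.423468) = 43.9092 km
Sorted: 5 (36.2847 km) < 12 (43.9092 km) < 9 (87.5758 km) < 10 (94.3224 km) < …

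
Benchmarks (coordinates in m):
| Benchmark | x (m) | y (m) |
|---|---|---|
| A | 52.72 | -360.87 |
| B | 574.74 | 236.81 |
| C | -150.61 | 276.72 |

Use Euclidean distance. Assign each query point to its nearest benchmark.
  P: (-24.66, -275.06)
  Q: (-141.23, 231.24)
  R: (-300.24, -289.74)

P→A; Q→C; R→A

P at (-24.66, -275.06):
  A: 115.55 m
  B: 788.22 m
  C: 565.97 m
  → nearest: A (115.55 m)
Q at (-141.23, 231.24):
  A: 623.07 m
  B: 715.99 m
  C: 46.44 m
  → nearest: C (46.44 m)
R at (-300.24, -289.74):
  A: 360.06 m
  B: 1021.20 m
  C: 585.89 m
  → nearest: A (360.06 m)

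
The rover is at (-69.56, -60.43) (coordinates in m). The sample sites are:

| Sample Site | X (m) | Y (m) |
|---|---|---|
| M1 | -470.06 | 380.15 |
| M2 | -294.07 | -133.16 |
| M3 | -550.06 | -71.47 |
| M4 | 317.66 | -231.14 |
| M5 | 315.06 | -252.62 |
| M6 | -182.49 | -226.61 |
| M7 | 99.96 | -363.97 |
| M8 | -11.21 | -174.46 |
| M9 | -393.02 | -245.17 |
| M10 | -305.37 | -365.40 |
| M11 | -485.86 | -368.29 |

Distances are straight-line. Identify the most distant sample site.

Distances from (-69.56, -60.43):
M1: 595.41 m
M2: 236.00 m
M3: 480.63 m
M4: 423.18 m
M5: 429.96 m
M6: 200.92 m
M7: 347.67 m
M8: 128.09 m
M9: 372.50 m
M10: 385.50 m
M11: 517.77 m
Maximum: M1 at 595.41 m.

M1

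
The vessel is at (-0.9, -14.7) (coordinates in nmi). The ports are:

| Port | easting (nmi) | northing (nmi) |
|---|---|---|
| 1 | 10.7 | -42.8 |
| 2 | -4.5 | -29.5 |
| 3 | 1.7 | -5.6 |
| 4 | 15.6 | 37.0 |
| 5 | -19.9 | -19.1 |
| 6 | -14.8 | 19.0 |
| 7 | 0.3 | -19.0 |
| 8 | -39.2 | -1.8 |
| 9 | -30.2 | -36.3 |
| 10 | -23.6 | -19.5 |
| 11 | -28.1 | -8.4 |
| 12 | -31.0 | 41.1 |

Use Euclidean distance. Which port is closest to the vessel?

7

Distances from (-0.9, -14.7):
1: 30.4 nmi
2: 15.2 nmi
3: 9.5 nmi
4: 54.3 nmi
5: 19.5 nmi
6: 36.5 nmi
7: 4.5 nmi
8: 40.4 nmi
9: 36.4 nmi
10: 23.2 nmi
11: 27.9 nmi
12: 63.4 nmi
Minimum: 7 at 4.5 nmi.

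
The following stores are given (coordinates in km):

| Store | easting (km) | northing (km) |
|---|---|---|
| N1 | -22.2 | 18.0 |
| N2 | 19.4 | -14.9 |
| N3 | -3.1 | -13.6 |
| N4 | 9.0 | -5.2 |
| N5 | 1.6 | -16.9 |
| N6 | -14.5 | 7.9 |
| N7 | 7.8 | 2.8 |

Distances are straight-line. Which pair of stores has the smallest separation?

Pairwise distances:
N3–N5: 5.7 km
N4–N7: 8.1 km
N1–N6: 12.7 km
N4–N5: 13.8 km
N2–N4: 14.2 km
N3–N4: 14.7 km
N2–N5: 17.9 km
N3–N7: 19.7 km
N5–N7: 20.7 km
N2–N7: 21.2 km
N2–N3: 22.5 km
N6–N7: 22.9 km
N3–N6: 24.3 km
N4–N6: 26.9 km
N5–N6: 29.6 km
N1–N7: 33.6 km
N1–N3: 36.9 km
N1–N4: 38.9 km
N2–N6: 40.9 km
N1–N5: 42.2 km
N1–N2: 53.0 km
Closest pair: N3–N5 at 5.7 km.

N3 and N5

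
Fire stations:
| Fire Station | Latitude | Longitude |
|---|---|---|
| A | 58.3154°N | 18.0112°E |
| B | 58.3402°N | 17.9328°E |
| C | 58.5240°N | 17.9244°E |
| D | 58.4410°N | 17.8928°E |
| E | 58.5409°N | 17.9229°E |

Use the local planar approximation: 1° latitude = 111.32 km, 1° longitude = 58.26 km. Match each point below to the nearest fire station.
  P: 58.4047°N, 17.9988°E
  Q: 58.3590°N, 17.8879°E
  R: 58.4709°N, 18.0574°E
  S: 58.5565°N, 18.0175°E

P at 58.4047°N, 17.9988°E:
  A: √((-0.0893·111.32)² + (0.0124·58.26)²) = √(98.821016 + 0.521896) = 9.9671 km
  B: √((-0.0645·111.32)² + (-0.0660·58.26)²) = √(51.554410 + 14.785255) = 8.1449 km
  C: √((0.1193·111.32)² + (-0.0744·58.26)²) = √(176.371043 + 18.788272) = 13.9699 km
  D: √((0.0363·111.32)² + (-0.1060·58.26)²) = √(16.329002 + 38.137541) = 7.3801 km
  E: √((0.1362·111.32)² + (-0.0759·58.26)²) = √(229.879694 + 19.553500) = 15.7935 km
  → nearest: D (7.3801 km)
Q at 58.3590°N, 17.8879°E:
  A: √((-0.0436·111.32)² + (0.1233·58.26)²) = √(23.556967 + 51.602069) = 8.6694 km
  B: √((-0.0188·111.32)² + (0.0449·58.26)²) = √(4.379879 + 6.842797) = 3.3500 km
  C: √((0.1650·111.32)² + (0.0365·58.26)²) = √(337.376077 + 4.521960) = 18.4905 km
  D: √((0.0820·111.32)² + (0.0049·58.26)²) = √(83.324765 + 0.081495) = 9.1327 km
  E: √((0.1819·111.32)² + (0.0350·58.26)²) = √(410.026375 + 4.157929) = 20.3515 km
  → nearest: B (3.3500 km)
R at 58.4709°N, 18.0574°E:
  A: √((-0.1555·111.32)² + (-0.0462·58.26)²) = √(299.645101 + 7.244775) = 17.5183 km
  B: √((-0.1307·111.32)² + (-0.1246·58.26)²) = √(211.688649 + 52.695927) = 16.2599 km
  C: √((0.0531·111.32)² + (-0.1330·58.26)²) = √(34.941009 + 60.040492) = 9.7458 km
  D: √((-0.0299·111.32)² + (-0.1646·58.26)²) = √(11.078699 + 91.960351) = 10.1508 km
  E: √((0.0700·111.32)² + (-0.1345·58.26)²) = √(60.721498 + 61.402426) = 11.0510 km
  → nearest: C (9.7458 km)
S at 58.5565°N, 18.0175°E:
  A: √((-0.2411·111.32)² + (-0.0063·58.26)²) = √(720.345448 + 0.134717) = 26.8418 km
  B: √((-0.2163·111.32)² + (-0.0847·58.26)²) = √(579.774933 + 24.350494) = 24.5790 km
  C: √((-0.0325·111.32)² + (-0.0931·58.26)²) = √(13.089200 + 29.419841) = 6.5199 km
  D: √((-0.1155·111.32)² + (-0.1247·58.26)²) = √(165.314278 + 52.780545) = 14.7680 km
  E: √((-0.0156·111.32)² + (-0.0946·58.26)²) = √(3.015752 + 30.375486) = 5.7785 km
  → nearest: E (5.7785 km)

P→D; Q→B; R→C; S→E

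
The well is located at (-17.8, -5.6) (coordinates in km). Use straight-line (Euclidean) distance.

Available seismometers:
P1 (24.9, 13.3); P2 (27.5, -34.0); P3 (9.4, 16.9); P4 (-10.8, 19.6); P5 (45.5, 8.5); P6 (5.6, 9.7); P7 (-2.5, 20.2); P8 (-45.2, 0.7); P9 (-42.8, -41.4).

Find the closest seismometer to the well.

Distances from (-17.8, -5.6):
P1: √((42.7)² + (18.9)²) = √(1823.290 + 357.210) = 46.7 km
P2: √((45.3)² + (-28.4)²) = √(2052.090 + 806.560) = 53.5 km
P3: √((27.2)² + (22.5)²) = √(739.840 + 506.250) = 35.3 km
P4: √((7.0)² + (25.2)²) = √(49.000 + 635.040) = 26.2 km
P5: √((63.3)² + (14.1)²) = √(4006.890 + 198.810) = 64.9 km
P6: √((23.4)² + (15.3)²) = √(547.560 + 234.090) = 28.0 km
P7: √((15.3)² + (25.8)²) = √(234.090 + 665.640) = 30.0 km
P8: √((-27.4)² + (6.3)²) = √(750.760 + 39.690) = 28.1 km
P9: √((-25.0)² + (-35.8)²) = √(625.000 + 1281.640) = 43.7 km
Minimum: P4 at 26.2 km.

P4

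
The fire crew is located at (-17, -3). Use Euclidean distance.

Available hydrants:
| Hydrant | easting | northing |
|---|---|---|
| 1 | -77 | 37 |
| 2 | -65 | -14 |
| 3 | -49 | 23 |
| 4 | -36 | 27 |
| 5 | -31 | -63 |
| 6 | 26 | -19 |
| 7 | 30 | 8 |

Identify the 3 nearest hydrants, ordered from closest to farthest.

Distances from (-17, -3):
1: 72.1
2: 49.2
3: 41.2
4: 35.5
5: 61.6
6: 45.9
7: 48.3
Sorted: 4 (35.5) < 3 (41.2) < 6 (45.9) < 7 (48.3) < 2 (49.2) < …

4, 3, 6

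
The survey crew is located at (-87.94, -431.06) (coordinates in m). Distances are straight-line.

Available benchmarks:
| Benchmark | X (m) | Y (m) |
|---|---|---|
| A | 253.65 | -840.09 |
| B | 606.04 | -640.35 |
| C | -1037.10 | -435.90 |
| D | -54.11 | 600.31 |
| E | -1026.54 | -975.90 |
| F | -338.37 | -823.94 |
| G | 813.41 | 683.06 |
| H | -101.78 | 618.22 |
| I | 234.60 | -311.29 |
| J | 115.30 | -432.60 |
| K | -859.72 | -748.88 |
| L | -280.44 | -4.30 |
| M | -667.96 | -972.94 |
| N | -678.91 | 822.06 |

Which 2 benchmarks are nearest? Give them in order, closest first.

J, I

Distances from (-87.94, -431.06):
A: √((341.59)² + (-409.03)²) = √(116683.7281 + 167305.5409) = 532.91 m
B: √((693.98)² + (-209.29)²) = √(481608.2404 + 43802.3041) = 724.85 m
C: √((-949.16)² + (-4.84)²) = √(900904.7056 + 23.4256) = 949.17 m
D: √((33.83)² + (1031.37)²) = √(1144.4689 + 1063724.0769) = 1031.92 m
E: √((-938.60)² + (-544.84)²) = √(880969.9600 + 296850.6256) = 1085.27 m
F: √((-250.43)² + (-392.88)²) = √(62715.1849 + 154354.6944) = 465.91 m
G: √((901.35)² + (1114.12)²) = √(812431.8225 + 1241263.3744) = 1433.07 m
H: √((-13.84)² + (1049.28)²) = √(191.5456 + 1100988.5184) = 1049.37 m
I: √((322.54)² + (119.77)²) = √(104032.0516 + 14344.8529) = 344.06 m
J: √((203.24)² + (-1.54)²) = √(41306.4976 + 2.3716) = 203.25 m
K: √((-771.78)² + (-317.82)²) = √(595644.3684 + 101009.5524) = 834.66 m
L: √((-192.50)² + (426.76)²) = √(37056.2500 + 182124.0976) = 468.17 m
M: √((-580.02)² + (-541.88)²) = √(336423.2004 + 293633.9344) = 793.76 m
N: √((-590.97)² + (1253.12)²) = √(349245.5409 + 1570309.7344) = 1385.48 m
Sorted: J (203.25 m) < I (344.06 m) < F (465.91 m) < L (468.17 m) < …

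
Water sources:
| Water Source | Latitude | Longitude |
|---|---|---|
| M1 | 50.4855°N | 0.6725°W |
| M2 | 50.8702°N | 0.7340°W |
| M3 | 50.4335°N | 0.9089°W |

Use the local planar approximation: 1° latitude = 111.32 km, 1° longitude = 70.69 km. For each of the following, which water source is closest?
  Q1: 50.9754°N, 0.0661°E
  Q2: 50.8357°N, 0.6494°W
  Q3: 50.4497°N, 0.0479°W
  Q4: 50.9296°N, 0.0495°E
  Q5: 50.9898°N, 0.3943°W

Q1→M2; Q2→M2; Q3→M1; Q4→M2; Q5→M2

Q1 at 50.9754°N, 0.0661°E:
  M1: √((-0.4899·111.32)² + (-0.7386·70.69)²) = √(2974.139084 + 2726.054725) = 75.4996 km
  M2: √((-0.1052·111.32)² + (-0.8001·70.69)²) = √(137.144336 + 3198.928286) = 57.7587 km
  M3: √((-0.5419·111.32)² + (-0.9750·70.69)²) = √(3639.022136 + 4750.345468) = 91.5935 km
  → nearest: M2 (57.7587 km)
Q2 at 50.8357°N, 0.6494°W:
  M1: √((-0.3502·111.32)² + (-0.0231·70.69)²) = √(1519.772840 + 2.666490) = 39.0184 km
  M2: √((0.0345·111.32)² + (-0.0846·70.69)²) = √(14.749747 + 35.764873) = 7.1074 km
  M3: √((-0.4022·111.32)² + (-0.2595·70.69)²) = √(2004.612933 + 336.504354) = 48.3851 km
  → nearest: M2 (7.1074 km)
Q3 at 50.4497°N, 0.0479°W:
  M1: √((0.0358·111.32)² + (-0.6246·70.69)²) = √(15.882265 + 1949.485113) = 44.3325 km
  M2: √((0.4205·111.32)² + (-0.6861·70.69)²) = √(2191.181717 + 2352.289673) = 67.4053 km
  M3: √((-0.0162·111.32)² + (-0.8610·70.69)²) = √(3.252194 + 3704.437452) = 60.8908 km
  → nearest: M1 (44.3325 km)
Q4 at 50.9296°N, 0.0495°E:
  M1: √((-0.4441·111.32)² + (-0.7220·70.69)²) = √(2444.037930 + 2604.895818) = 71.0558 km
  M2: √((-0.0594·111.32)² + (-0.7835·70.69)²) = √(43.723940 + 3067.566349) = 55.7789 km
  M3: √((-0.4961·111.32)² + (-0.9584·70.69)²) = √(3049.894729 + 4589.967108) = 87.4063 km
  → nearest: M2 (55.7789 km)
Q5 at 50.9898°N, 0.3943°W:
  M1: √((-0.5043·111.32)² + (-0.2782·70.69)²) = √(3151.550943 + 386.749904) = 59.4836 km
  M2: √((-0.1196·111.32)² + (-0.3397·70.69)²) = √(177.259188 + 576.643043) = 27.4573 km
  M3: √((-0.5563·111.32)² + (-0.5146·70.69)²) = √(3834.992467 + 1323.291513) = 71.8212 km
  → nearest: M2 (27.4573 km)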